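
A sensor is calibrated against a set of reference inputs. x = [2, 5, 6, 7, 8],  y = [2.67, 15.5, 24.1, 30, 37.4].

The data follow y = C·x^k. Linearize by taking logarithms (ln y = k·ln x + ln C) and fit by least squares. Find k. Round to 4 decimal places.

Let Y = ln y. Fitting Y = k·ln x + ln C by least squares:
Over the data: Σln x = 8.1197, Σ(ln x)² = 14.3918, Σln y = 13.9280, Σln x·ln y = 24.9432.
Normal system: [[14.3918, 8.1197]; [8.1197, 5]]·[k, ln C]ᵀ = [24.9432, 13.9280]ᵀ.
Slope k = (n·Σln x·ln y − Σln x·Σln y)/(n·Σ(ln x)² − (Σln x)²) = (5·24.9432 − 8.1197·13.9280)/6.0295 = 1.92799; ln C = (Σln y − k·Σln x)/n = -0.34533.

k = 1.9280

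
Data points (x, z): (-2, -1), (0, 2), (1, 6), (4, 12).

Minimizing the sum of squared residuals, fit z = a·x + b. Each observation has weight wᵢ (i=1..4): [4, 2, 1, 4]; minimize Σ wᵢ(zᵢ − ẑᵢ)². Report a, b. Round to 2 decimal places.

The normal equations are: 81·a + 9·b = 206;  9·a + 11·b = 54.
(Σwᵢ·x·x = 81, Σwᵢ·x = 9, Σwᵢ·1 = 11, Σwᵢ·x·z = 206, Σwᵢ·z = 54.)
det = 81·11 − 9² = 810.
a = (206·11 − 9·54)/810 = 178/81; b = (81·54 − 9·206)/810 = 28/9.

a = 2.20, b = 3.11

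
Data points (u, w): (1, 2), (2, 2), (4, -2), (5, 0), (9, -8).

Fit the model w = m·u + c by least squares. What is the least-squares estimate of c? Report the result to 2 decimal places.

From the data, Σu·u = 127, Σu = 21, Σ1 = 5.
And Σu·w = -74, Σw = -6.
So AᵀA·[m, c]ᵀ = Aᵀw: [[127, 21]; [21, 5]]·[m, c]ᵀ = [-74, -6]ᵀ.
Δ = 127·5 − 21² = 194.
m = ((-74)·5 − 21·(-6))/194 = -122/97; c = (127·(-6) − 21·(-74))/194 = 396/97.

c = 4.08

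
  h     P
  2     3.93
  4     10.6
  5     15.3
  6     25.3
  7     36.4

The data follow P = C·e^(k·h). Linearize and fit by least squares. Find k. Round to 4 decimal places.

k = 0.4466

Linearized form: ln P = k·h + ln C. From the 5 transformed points,
Σh = 24.0000, Σ(h)² = 130.0000, Σln P = 13.2827, Σh·ln P = 70.3668.
Equations: 130.0000·k + 24.0000·ln C = 70.3668;  24.0000·k + 5·ln C = 13.2827.
Solving (det = 74.0000): k = 0.44660, ln C = 0.51285.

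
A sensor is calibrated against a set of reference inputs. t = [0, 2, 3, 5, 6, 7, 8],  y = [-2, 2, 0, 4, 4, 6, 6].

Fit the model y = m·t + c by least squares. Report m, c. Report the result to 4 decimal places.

m = 0.9943, c = -1.5460

Sums needed: Σt·t = 187, Σt = 31, Σ1 = 7.
For Mᵀy: Σt·y = 138, Σy = 20.
MᵀM·[m, c]ᵀ = Mᵀy becomes [[187, 31]; [31, 7]]·[m, c]ᵀ = [138, 20]ᵀ.
Determinant 187·7 − 31² = 348.
m = (138·7 − 31·20)/348 = 173/174; c = (187·20 − 31·138)/348 = -269/174.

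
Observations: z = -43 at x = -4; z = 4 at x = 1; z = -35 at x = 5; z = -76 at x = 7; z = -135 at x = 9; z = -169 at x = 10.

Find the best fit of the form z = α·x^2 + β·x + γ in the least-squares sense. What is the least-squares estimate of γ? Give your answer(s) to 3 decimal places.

AᵀA·[α, β, γ]ᵀ = Aᵀz reads: 19844·α + 2134·β + 272·γ = -33118;  2134·α + 272·β + 28·γ = -3436;  272·α + 28·β + 6·γ = -454.
(Σx^2·x^2 = 19844, Σx^2·x = 2134, Σx^2 = 272, Σx·x = 272, Σx = 28, Σ1 = 6, Σx^2·z = -33118, Σx·z = -3436, Σz = -454.)
Inverting the 3×3 Gram matrix, [α, β, γ]ᵀ = [-474596/235677, 706855/235677, 127823/78559]ᵀ.

γ = 1.627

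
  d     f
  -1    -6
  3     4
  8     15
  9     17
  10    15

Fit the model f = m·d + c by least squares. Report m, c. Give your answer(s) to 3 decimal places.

Normal-equation sums: Σd·d = 255, Σd = 29, Σ1 = 5.
Right-hand side: Σd·f = 441, Σf = 45.
Normal equations: [[255, 29]; [29, 5]]·[m, c]ᵀ = [441, 45]ᵀ.
Δ = 255·5 − 29² = 434.
m = (441·5 − 29·45)/434 = 450/217; c = (255·45 − 29·441)/434 = -657/217.

m = 2.074, c = -3.028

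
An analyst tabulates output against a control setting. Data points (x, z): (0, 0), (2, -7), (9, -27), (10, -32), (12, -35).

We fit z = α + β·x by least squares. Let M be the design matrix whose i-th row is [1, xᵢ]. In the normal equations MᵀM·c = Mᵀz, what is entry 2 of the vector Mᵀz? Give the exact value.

-997

Entry 2 ↔ basis x, so (Mᵀz)_{2} = Σᵢ (x)·zᵢ = (0)·(0) + (2)·(-7) + (9)·(-27) + (10)·(-32) + (12)·(-35) = -997.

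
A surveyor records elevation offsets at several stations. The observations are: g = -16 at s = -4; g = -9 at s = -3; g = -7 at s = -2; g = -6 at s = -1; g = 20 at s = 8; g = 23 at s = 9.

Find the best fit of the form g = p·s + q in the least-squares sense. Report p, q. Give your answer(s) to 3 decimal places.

Sums needed: Σs·s = 175, Σs = 7, Σ1 = 6.
For Mᵀg: Σs·g = 478, Σg = 5.
So MᵀM·[p, q]ᵀ = Mᵀg: [[175, 7]; [7, 6]]·[p, q]ᵀ = [478, 5]ᵀ.
Determinant 175·6 − 7² = 1001.
p = (478·6 − 7·5)/1001 = 2833/1001; q = (175·5 − 7·478)/1001 = -353/143.

p = 2.830, q = -2.469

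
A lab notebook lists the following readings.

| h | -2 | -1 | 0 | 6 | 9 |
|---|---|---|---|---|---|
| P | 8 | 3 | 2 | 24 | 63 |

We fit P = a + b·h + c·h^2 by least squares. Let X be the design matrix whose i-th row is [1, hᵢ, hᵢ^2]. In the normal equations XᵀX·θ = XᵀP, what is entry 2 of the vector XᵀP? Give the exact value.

Entry 2 ↔ basis h, so (XᵀP)_{2} = Σᵢ (h)·Pᵢ = (-2)·(8) + (-1)·(3) + (0)·(2) + (6)·(24) + (9)·(63) = 692.

692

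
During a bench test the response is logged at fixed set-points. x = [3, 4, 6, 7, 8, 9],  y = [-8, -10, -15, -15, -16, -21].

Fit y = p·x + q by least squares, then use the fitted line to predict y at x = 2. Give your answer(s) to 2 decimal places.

ŷ = -6.12

Setting ∂/∂p … = 0 gives: 255·p + 37·q = -576;  37·p + 6·q = -85.
Determinant 255·6 − 37² = 161.
p = ((-576)·6 − 37·(-85))/161 = -311/161; q = (255·(-85) − 37·(-576))/161 = -363/161.
At x = 2: ŷ = (-311/161)·(2) + (-363/161)·(1) = -985/161.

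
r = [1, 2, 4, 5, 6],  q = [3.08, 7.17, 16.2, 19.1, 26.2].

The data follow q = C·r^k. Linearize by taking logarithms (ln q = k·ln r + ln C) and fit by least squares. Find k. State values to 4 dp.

k = 1.1693

Linearized form: ln q = k·ln r + ln C. From the 5 transformed points,
Σln r = 5.4806, Σ(ln r)² = 8.2030, Σln q = 12.0953, Σln r·ln q = 15.8251.
Equations: 8.2030·k + 5.4806·ln C = 15.8251;  5.4806·k + 5·ln C = 12.0953.
Solving (det = 10.9774): k = 1.16926, ln C = 1.13740.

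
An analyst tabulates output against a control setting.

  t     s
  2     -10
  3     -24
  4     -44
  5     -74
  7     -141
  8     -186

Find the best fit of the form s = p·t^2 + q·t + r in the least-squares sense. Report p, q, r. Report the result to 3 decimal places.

Normal-equation sums: Σt^2·t^2 = 7475, Σt^2·t = 1079, Σt^2 = 167, Σt·t = 167, Σt = 29, Σ1 = 6.
Moment sums: Σt^2·s = -21623, Σt·s = -3113, Σs = -479.
Normal equations: [[7475, 1079, 167]; [1079, 167, 29]; [167, 29, 6]]·[p, q, r]ᵀ = [-21623, -3113, -479]ᵀ.
Row-reducing yields p = -799/280, q = -33/40, r = 501/140.

p = -2.854, q = -0.825, r = 3.579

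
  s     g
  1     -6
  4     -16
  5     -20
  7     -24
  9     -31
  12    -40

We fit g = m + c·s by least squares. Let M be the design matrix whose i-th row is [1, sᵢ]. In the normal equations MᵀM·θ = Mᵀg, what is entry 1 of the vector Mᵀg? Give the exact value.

-137

Entry 1 ↔ basis 1, so (Mᵀg)_{1} = Σᵢ gᵢ = (1)·(-6) + (1)·(-16) + (1)·(-20) + (1)·(-24) + (1)·(-31) + (1)·(-40) = -137.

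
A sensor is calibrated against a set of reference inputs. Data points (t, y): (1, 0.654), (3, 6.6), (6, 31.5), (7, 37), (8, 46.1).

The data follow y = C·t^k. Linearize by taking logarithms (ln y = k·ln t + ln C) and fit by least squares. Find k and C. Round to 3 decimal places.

k = 2.079, C = 0.667

Let Y = ln y. Fitting Y = k·ln t + ln C by least squares:
XᵀX = [[12.5280, 6.9157]; [6.9157, 5]], rhs = [23.2472, 12.3541]ᵀ  (here Σln t = 6.9157, Σ(ln t)² = 12.5280, Σln y = 12.3541, Σln t·ln y = 23.2472).
Slope k = (n·Σln t·ln y − Σln t·Σln y)/(n·Σ(ln t)² − (Σln t)²) = (5·23.2472 − 6.9157·12.3541)/14.8127 = 2.07916; ln C = (Σln y − k·Σln t)/n = -0.40495, so C = exp(-0.40495) = 0.66701.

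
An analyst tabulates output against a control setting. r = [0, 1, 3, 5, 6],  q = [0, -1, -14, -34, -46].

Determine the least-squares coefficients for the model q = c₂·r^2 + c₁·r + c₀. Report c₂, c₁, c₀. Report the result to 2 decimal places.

From the data, Σr^2·r^2 = 2003, Σr^2·r = 369, Σr^2 = 71, Σr·r = 71, Σr = 15, Σ1 = 5.
Right-hand side: Σr^2·q = -2633, Σr·q = -489, Σq = -95.
So MᵀM·[c₂, c₁, c₀]ᵀ = Mᵀq: [[2003, 369, 71]; [369, 71, 15]; [71, 15, 5]]·[c₂, c₁, c₀]ᵀ = [-2633, -489, -95]ᵀ.
Row-reducing yields c₂ = -50/49, c₁ = -1098/637, c₀ = 421/637.

c₂ = -1.02, c₁ = -1.72, c₀ = 0.66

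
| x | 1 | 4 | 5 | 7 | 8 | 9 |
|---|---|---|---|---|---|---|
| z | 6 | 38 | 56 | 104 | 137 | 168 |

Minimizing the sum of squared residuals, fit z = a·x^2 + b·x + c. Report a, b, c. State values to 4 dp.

The normal system MᵀM·[a, b, c]ᵀ = Mᵀz is [[13940, 1774, 236]; [1774, 236, 34]; [236, 34, 6]]·[a, b, c]ᵀ = [29486, 3774, 509]ᵀ.
Row-reducing yields a = 6503/3342, b = 7709/8355, c = 17091/5570.

a = 1.9458, b = 0.9227, c = 3.0684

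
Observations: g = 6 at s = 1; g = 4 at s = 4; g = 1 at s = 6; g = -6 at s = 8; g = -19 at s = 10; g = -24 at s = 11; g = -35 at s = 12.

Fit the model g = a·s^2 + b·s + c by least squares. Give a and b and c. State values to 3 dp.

a = -0.447, b = 2.260, c = 3.546

With design matrix A, AᵀA = [[51026, 4852, 482]; [4852, 482, 52]; [482, 52, 7]] and Aᵀg = [-10122, -894, -73]ᵀ.
Solving the 3×3 system (Gaussian elimination) gives a = -4728/10583, b = 119581/52915, c = 187639/52915.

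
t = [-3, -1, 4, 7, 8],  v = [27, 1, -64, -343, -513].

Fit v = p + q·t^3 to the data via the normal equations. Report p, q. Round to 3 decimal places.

Normal-equation sums: Σ1 = 5, Σt^3 = 891, Σt^3·t^3 = 384619.
For Aᵀv: Σv = -892, Σt^3·v = -385131.
Normal equations: [[5, 891]; [891, 384619]]·[p, q]ᵀ = [-892, -385131]ᵀ.
Δ = 5·384619 − 891² = 1129214.
p = ((-892)·384619 − 891·(-385131))/1129214 = 71573/1129214; q = (5·(-385131) − 891·(-892))/1129214 = -1130883/1129214.

p = 0.063, q = -1.001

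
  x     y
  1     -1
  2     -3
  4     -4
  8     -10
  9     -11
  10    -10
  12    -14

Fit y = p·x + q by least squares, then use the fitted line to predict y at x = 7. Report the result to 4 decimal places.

Forming MᵀM = [[410, 46]; [46, 7]] and Mᵀy = [-470, -53]ᵀ gives MᵀM·[p, q]ᵀ = Mᵀy.
Eliminating q: 7·(row 1) − 46·(row 2) gives 754·p = 7·(-470) − 46·(-53) = -852, so p = -426/377.
Then q = ((-53) − 46·(-426/377))/7 = -55/377.
At x = 7: ŷ = (-426/377)·(7) + (-55/377)·(1) = -3037/377.

ŷ = -8.0557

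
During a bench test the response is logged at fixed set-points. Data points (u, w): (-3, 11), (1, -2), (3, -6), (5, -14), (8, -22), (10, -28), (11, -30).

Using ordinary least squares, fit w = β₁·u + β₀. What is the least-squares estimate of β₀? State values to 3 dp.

The normal system XᵀX·[β₁, β₀]ᵀ = Xᵀw is [[329, 35]; [35, 7]]·[β₁, β₀]ᵀ = [-909, -91]ᵀ.
det = 329·7 − 35² = 1078.
β₁ = ((-909)·7 − 35·(-91))/1078 = -227/77; β₀ = (329·(-91) − 35·(-909))/1078 = 134/77.

β₀ = 1.740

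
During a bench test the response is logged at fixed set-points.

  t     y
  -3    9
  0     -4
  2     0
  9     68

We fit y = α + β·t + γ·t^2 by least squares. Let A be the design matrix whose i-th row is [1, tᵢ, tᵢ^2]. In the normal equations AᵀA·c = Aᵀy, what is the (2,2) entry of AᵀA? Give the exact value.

94

Row 2 ↔ basis t, column 2 ↔ basis t, so (AᵀA)_{2,2} = Σᵢ (t)·(t) = (-3)·(-3) + (0)·(0) + (2)·(2) + (9)·(9) = 94.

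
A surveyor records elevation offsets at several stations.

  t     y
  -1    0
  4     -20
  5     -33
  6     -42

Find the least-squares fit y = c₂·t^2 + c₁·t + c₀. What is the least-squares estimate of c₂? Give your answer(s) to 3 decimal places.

c₂ = -0.941

From the data, Σt^2·t^2 = 2178, Σt^2·t = 404, Σt^2 = 78, Σt·t = 78, Σt = 14, Σ1 = 4.
Right-hand side: Σt^2·y = -2657, Σt·y = -497, Σy = -95.
Inverting the 3×3 Gram matrix, [c₂, c₁, c₀]ᵀ = [-1781/1892, -2687/1892, -801/1892]ᵀ.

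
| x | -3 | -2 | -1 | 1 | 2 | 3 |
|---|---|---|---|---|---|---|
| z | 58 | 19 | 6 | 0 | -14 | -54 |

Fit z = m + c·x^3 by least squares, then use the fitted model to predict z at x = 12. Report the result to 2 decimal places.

ẑ = -3581.90

The normal equations are: 6·m + 0·c = 15;  0·m + 1588·c = -3294.
(Σ1 = 6, Σx^3 = 0, Σx^3·x^3 = 1588, Σz = 15, Σx^3·z = -3294.)
Eliminating c: 1588·(row 1) − 0·(row 2) gives 9528·m = 1588·15 − 0·(-3294) = 23820, so m = 5/2.
Then c = ((-3294) − 0·(5/2))/1588 = -1647/794.
At x = 12: ẑ = (5/2)·(1) + (-1647/794)·(1728) = -2844031/794.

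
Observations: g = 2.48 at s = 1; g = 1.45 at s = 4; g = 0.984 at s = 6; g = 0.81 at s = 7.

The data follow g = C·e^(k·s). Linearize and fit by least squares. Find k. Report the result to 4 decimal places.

Linearized form: ln g = k·s + ln C. From the 4 transformed points,
AᵀA = [[102.0000, 18.0000]; [18.0000, 4]], rhs = [0.8227, 1.0530]ᵀ  (here Σs = 18.0000, Σ(s)² = 102.0000, Σln g = 1.0530, Σs·ln g = 0.8227).
Δ = 102.0000·4 − (18.0000)² = 84.0000; k = (0.8227·4 − 18.0000·1.0530)/84.0000 = -0.18646, ln C = (102.0000·1.0530 − 18.0000·0.8227)/84.0000 = 1.10232.

k = -0.1865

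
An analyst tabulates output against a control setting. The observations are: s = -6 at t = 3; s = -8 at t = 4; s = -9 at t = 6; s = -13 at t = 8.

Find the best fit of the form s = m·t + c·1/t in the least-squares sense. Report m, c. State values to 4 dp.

From the data, Σt·t = 125, Σt·1/t = 4, Σ1/t·1/t = 125/576.
For Aᵀs: Σt·s = -208, Σ1/t·s = -57/8.
So AᵀA·[m, c]ᵀ = Aᵀs: [[125, 4]; [4, 125/576]]·[m, c]ᵀ = [-208, -57/8]ᵀ.
Eliminating c: (125/576)·(row 1) − 4·(row 2) gives (6409/576)·m = (125/576)·(-208) − 4·(-57/8) = -599/36, so m = -9584/6409.
Then c = ((-57/8) − 4·(-9584/6409))/(125/576) = -33768/6409.

m = -1.4954, c = -5.2688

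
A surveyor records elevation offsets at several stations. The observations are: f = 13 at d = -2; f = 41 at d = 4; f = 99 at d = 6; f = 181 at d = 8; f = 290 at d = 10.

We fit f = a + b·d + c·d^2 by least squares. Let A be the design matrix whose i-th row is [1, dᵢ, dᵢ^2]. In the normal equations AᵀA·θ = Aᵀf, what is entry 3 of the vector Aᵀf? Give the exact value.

Entry 3 ↔ basis d^2, so (Aᵀf)_{3} = Σᵢ (d^2)·fᵢ = (4)·(13) + (16)·(41) + (36)·(99) + (64)·(181) + (100)·(290) = 44856.

44856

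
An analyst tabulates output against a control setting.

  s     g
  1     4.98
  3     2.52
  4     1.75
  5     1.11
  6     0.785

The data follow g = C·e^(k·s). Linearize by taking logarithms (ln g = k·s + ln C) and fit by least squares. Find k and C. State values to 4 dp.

Let Y = ln g. Fitting Y = k·s + ln C by least squares:
XᵀX = [[87.0000, 19.0000]; [19.0000, 5]], rhs = [5.6860, 2.9516]ᵀ  (here Σs = 19.0000, Σ(s)² = 87.0000, Σln g = 2.9516, Σs·ln g = 5.6860).
Δ = 87.0000·5 − (19.0000)² = 74.0000; k = (5.6860·5 − 19.0000·2.9516)/74.0000 = -0.37365, ln C = (87.0000·2.9516 − 19.0000·5.6860)/74.0000 = 2.01019, so C = exp(2.01019) = 7.46471.

k = -0.3736, C = 7.4647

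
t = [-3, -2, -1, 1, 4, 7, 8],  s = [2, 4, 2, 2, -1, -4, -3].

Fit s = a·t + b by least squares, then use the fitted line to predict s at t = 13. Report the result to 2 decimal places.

ŝ = -6.73

With design matrix M, MᵀM = [[144, 14]; [14, 7]] and Mᵀs = [-70, 2]ᵀ.
det = 144·7 − 14² = 812.
a = ((-70)·7 − 14·2)/812 = -37/58; b = (144·2 − 14·(-70))/812 = 317/203.
At t = 13: ŝ = (-37/58)·(13) + (317/203)·(1) = -2733/406.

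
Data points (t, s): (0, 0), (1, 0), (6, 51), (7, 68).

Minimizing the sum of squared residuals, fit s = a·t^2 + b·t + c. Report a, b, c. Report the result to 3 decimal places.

a = 1.417, b = -0.038, c = -0.574

Setting ∂/∂a … = 0 gives: 3698·a + 560·b + 86·c = 5168;  560·a + 86·b + 14·c = 782;  86·a + 14·b + 4·c = 119.
Row-reducing yields a = 17/12, b = -17/444, c = -85/148.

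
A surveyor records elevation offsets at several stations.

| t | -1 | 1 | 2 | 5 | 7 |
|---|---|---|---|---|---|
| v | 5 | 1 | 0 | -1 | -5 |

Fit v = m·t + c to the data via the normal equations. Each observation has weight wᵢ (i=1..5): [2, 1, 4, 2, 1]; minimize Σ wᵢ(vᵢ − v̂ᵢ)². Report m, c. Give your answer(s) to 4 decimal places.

m = -1.0530, c = 2.9272

Normal-equation sums: Σwᵢ·t·t = 118, Σwᵢ·t = 24, Σwᵢ·1 = 10.
And Σwᵢ·t·v = -54, Σwᵢ·v = 4.
AᵀWA·[m, c]ᵀ = AᵀWv becomes [[118, 24]; [24, 10]]·[m, c]ᵀ = [-54, 4]ᵀ.
Eliminating c: 10·(row 1) − 24·(row 2) gives 604·m = 10·(-54) − 24·4 = -636, so m = -159/151.
Then c = (4 − 24·(-159/151))/10 = 442/151.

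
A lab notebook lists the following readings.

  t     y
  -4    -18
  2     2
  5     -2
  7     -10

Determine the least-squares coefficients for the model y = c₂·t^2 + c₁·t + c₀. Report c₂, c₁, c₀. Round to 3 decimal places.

c₂ = -0.522, c₁ = 2.295, c₀ = -0.476

From the data, Σt^2·t^2 = 3298, Σt^2·t = 412, Σt^2 = 94, Σt·t = 94, Σt = 10, Σ1 = 4.
And Σt^2·y = -820, Σt·y = -4, Σy = -28.
Inverting the 3×3 Gram matrix, [c₂, c₁, c₀]ᵀ = [-635/1217, 2793/1217, -579/1217]ᵀ.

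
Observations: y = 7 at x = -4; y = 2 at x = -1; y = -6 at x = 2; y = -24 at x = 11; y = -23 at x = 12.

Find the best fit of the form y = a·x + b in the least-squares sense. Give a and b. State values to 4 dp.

a = -1.9709, b = -0.9165

With design matrix M, MᵀM = [[286, 20]; [20, 5]] and Mᵀy = [-582, -44]ᵀ.
det = 286·5 − 20² = 1030.
a = ((-582)·5 − 20·(-44))/1030 = -203/103; b = (286·(-44) − 20·(-582))/1030 = -472/515.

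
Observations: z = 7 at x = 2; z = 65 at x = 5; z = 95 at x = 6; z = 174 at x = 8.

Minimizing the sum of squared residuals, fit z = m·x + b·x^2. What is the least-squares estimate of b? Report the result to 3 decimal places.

b = 2.973

Normal-equation sums: Σx·x = 129, Σx·x^2 = 861, Σx^2·x^2 = 6033.
And Σx·z = 2301, Σx^2·z = 16209.
Eliminating b: 6033·(row 1) − 861·(row 2) gives 36936·m = 6033·2301 − 861·16209 = -74016, so m = -1028/513.
Then b = (16209 − 861·(-1028/513))/6033 = 1525/513.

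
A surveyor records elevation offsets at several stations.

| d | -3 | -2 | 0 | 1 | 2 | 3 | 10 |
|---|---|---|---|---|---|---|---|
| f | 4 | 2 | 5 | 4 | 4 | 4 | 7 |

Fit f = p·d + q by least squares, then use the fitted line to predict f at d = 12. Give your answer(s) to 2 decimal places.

Compute the Gram sums: Σd·d = 127, Σd = 11, Σ1 = 7.
For Xᵀf: Σd·f = 78, Σf = 30.
Determinant 127·7 − 11² = 768.
p = (78·7 − 11·30)/768 = 9/32; q = (127·30 − 11·78)/768 = 123/32.
At d = 12: f̂ = (9/32)·(12) + (123/32)·(1) = 231/32.

f̂ = 7.22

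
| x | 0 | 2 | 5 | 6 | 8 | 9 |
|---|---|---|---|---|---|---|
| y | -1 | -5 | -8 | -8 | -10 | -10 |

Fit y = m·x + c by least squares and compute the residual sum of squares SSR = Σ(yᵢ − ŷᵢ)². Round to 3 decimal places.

MᵀM·[m, c]ᵀ = Mᵀy reads: 210·m + 30·c = -268;  30·m + 6·c = -42.
det = 210·6 − 30² = 360.
m = ((-268)·6 − 30·(-42))/360 = -29/30; c = (210·(-42) − 30·(-268))/360 = -13/6.
Residuals: 7/6, -9/10, -1, -1/30, -1/10, 13/15; SSR = 59/15.

SSR = 3.933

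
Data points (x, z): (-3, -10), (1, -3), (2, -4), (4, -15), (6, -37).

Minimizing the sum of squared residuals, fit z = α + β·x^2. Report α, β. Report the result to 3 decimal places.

From the data, Σ1 = 5, Σx^2 = 66, Σx^2·x^2 = 1650.
For Aᵀz: Σz = -69, Σx^2·z = -1681.
AᵀA·[α, β]ᵀ = Aᵀz becomes [[5, 66]; [66, 1650]]·[α, β]ᵀ = [-69, -1681]ᵀ.
Determinant 5·1650 − 66² = 3894.
α = ((-69)·1650 − 66·(-1681))/3894 = -44/59; β = (5·(-1681) − 66·(-69))/3894 = -3851/3894.

α = -0.746, β = -0.989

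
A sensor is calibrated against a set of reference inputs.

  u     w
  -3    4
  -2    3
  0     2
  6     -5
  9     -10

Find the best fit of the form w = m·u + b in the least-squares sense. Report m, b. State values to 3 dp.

m = -1.145, b = 1.091

The normal equations are: 130·m + 10·b = -138;  10·m + 5·b = -6.
Eliminating b: 5·(row 1) − 10·(row 2) gives 550·m = 5·(-138) − 10·(-6) = -630, so m = -63/55.
Then b = ((-6) − 10·(-63/55))/5 = 12/11.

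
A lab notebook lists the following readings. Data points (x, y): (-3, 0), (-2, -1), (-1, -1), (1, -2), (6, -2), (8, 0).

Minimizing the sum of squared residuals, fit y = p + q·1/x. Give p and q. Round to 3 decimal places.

p = -1.053, q = -0.584

Sums needed: Σ1 = 6, Σ1/x = -13/24, Σ1/x·1/x = 1385/576.
Moment sums: Σy = -6, Σ1/x·y = -5/6.
Normal equations: [[6, -13/24]; [-13/24, 1385/576]]·[p, q]ᵀ = [-6, -5/6]ᵀ.
Eliminating q: (1385/576)·(row 1) − (-13/24)·(row 2) gives (8141/576)·p = (1385/576)·(-6) − (-13/24)·(-5/6) = -4285/288, so p = -8570/8141.
Then q = ((-5/6) − (-13/24)·(-8570/8141))/(1385/576) = -4752/8141.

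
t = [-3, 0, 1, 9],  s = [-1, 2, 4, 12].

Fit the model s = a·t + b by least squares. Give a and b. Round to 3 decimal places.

Entries of AᵀA: Σt·t = 91, Σt = 7, Σ1 = 4.
Right-hand side: Σt·s = 115, Σs = 17.
Normal equations: [[91, 7]; [7, 4]]·[a, b]ᵀ = [115, 17]ᵀ.
Eliminating b: 4·(row 1) − 7·(row 2) gives 315·a = 4·115 − 7·17 = 341, so a = 341/315.
Then b = (17 − 7·(341/315))/4 = 106/45.

a = 1.083, b = 2.356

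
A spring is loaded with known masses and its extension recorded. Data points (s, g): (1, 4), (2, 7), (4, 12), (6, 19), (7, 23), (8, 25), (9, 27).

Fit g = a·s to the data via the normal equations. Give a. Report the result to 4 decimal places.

a = 3.1235

From the data, Σs·s = 251.
For Xᵀg: Σs·g = 784.
XᵀX·[a]ᵀ = Xᵀg becomes [[251]]·[a]ᵀ = [784]ᵀ.
Hence a = 784 / 251 ≈ 3.12351.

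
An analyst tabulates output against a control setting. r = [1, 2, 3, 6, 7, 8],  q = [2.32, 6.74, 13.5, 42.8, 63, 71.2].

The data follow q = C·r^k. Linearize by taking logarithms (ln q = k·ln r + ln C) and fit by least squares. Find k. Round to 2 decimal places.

k = 1.68

With ln qᵢ as the transformed response and ln rᵢ as the regressor:
XᵀX = [[13.0084, 7.6089]; [7.6089, 6]], rhs = [27.8447, 17.5175]ᵀ  (here Σln r = 7.6089, Σ(ln r)² = 13.0084, Σln q = 17.5175, Σln r·ln q = 27.8447).
Solving (det = 20.1558): k = 1.67595, ln C = 0.79423.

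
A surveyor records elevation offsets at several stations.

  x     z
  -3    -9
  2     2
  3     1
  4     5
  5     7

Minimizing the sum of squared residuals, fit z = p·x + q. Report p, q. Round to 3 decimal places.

Sums needed: Σx·x = 63, Σx = 11, Σ1 = 5.
For Aᵀz: Σx·z = 89, Σz = 6.
AᵀA·[p, q]ᵀ = Aᵀz becomes [[63, 11]; [11, 5]]·[p, q]ᵀ = [89, 6]ᵀ.
Δ = 63·5 − 11² = 194.
p = (89·5 − 11·6)/194 = 379/194; q = (63·6 − 11·89)/194 = -601/194.

p = 1.954, q = -3.098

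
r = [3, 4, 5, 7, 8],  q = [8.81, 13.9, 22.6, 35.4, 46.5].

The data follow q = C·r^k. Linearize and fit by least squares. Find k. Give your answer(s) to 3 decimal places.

k = 1.683

Let Y = ln q. Fitting Y = k·ln r + ln C by least squares:
Over the data: Σln r = 8.1197, Σ(ln r)² = 13.8297, Σln q = 15.3319, Σln r·ln q = 25.9816.
Normal system: [[13.8297, 8.1197]; [8.1197, 5]]·[k, ln C]ᵀ = [25.9816, 15.3319]ᵀ.
Solving (det = 3.2190): k = 1.68303, ln C = 0.33324.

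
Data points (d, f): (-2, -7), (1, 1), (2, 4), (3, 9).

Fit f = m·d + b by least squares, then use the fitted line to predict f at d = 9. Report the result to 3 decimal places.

Sums needed: Σd·d = 18, Σd = 4, Σ1 = 4.
And Σd·f = 50, Σf = 7.
det = 18·4 − 4² = 56.
m = (50·4 − 4·7)/56 = 43/14; b = (18·7 − 4·50)/56 = -37/28.
At d = 9: f̂ = (43/14)·(9) + (-37/28)·(1) = 737/28.

f̂ = 26.321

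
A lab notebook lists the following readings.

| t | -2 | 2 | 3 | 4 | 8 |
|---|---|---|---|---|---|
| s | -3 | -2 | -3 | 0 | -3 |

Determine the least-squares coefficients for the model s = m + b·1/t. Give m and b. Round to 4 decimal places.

XᵀX·[m, b]ᵀ = Xᵀs reads: 5·m + (17/24)·b = -11;  (17/24)·m + (397/576)·b = -7/8.
det = 5·(397/576) − (17/24)² = 53/18.
m = ((-11)·(397/576) − (17/24)·(-7/8))/(53/18) = -2005/848; b = (5·(-7/8) − (17/24)·(-11))/(53/18) = 123/106.

m = -2.3644, b = 1.1604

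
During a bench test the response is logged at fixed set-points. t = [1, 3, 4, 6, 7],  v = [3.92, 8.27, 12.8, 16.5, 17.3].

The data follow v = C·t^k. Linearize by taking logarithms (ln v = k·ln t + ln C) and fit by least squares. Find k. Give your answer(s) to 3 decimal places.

k = 0.792

With ln vᵢ as the transformed response and ln tᵢ as the regressor:
Σln t = 6.2226, Σ(ln t)² = 10.1257, Σln v = 11.6822, Σln t·ln v = 16.4254.
Equations: 10.1257·k + 6.2226·ln C = 16.4254;  6.2226·k + 5·ln C = 11.6822.
Slope k = (n·Σln t·ln v − Σln t·Σln v)/(n·Σ(ln t)² − (Σln t)²) = (5·16.4254 − 6.2226·11.6822)/11.9082 = 0.79218; ln C = (Σln v − k·Σln t)/n = 1.35057.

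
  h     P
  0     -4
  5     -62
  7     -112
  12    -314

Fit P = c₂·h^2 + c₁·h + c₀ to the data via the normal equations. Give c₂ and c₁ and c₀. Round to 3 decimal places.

c₂ = -2.057, c₁ = -1.125, c₀ = -4.135

The normal system AᵀA·[c₂, c₁, c₀]ᵀ = AᵀP is [[23762, 2196, 218]; [2196, 218, 24]; [218, 24, 4]]·[c₂, c₁, c₀]ᵀ = [-52254, -4862, -492]ᵀ.
Inverting the 3×3 Gram matrix, [c₂, c₁, c₀]ᵀ = [-72/35, -1457/1295, -153/37]ᵀ.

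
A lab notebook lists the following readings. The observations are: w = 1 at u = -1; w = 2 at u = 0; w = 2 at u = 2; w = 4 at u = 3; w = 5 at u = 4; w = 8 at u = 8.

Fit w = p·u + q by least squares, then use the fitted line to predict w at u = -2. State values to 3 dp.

Entries of XᵀX: Σu·u = 94, Σu = 16, Σ1 = 6.
And Σu·w = 99, Σw = 22.
Eliminating q: 6·(row 1) − 16·(row 2) gives 308·p = 6·99 − 16·22 = 242, so p = 11/14.
Then q = (22 − 16·(11/14))/6 = 11/7.
At u = -2: ŵ = (11/14)·(-2) + (11/7)·(1) = 0.

ŵ = 0.000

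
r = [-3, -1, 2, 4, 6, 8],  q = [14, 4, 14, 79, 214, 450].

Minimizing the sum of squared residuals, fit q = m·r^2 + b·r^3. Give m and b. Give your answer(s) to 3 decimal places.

m = 2.906, b = 0.514

Sums needed: Σr^2·r^2 = 5746, Σr^2·r^3 = 41356, Σr^3·r^3 = 313690.
Moment sums: Σr^2·q = 37954, Σr^3·q = 281410.
So MᵀM·[m, b]ᵀ = Mᵀq: [[5746, 41356]; [41356, 313690]]·[m, b]ᵀ = [37954, 281410]ᵀ.
Determinant 5746·313690 − 41356² = 92144004.
m = (37954·313690 − 41356·281410)/92144004 = 22316525/7678667; b = (5746·281410 − 41356·37954)/92144004 = 3946353/7678667.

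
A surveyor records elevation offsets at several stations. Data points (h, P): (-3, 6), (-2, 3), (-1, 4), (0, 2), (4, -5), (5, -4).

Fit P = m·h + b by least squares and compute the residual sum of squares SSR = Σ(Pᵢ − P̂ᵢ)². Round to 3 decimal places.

The normal equations are: 55·m + 3·b = -68;  3·m + 6·b = 6.
(Σh·h = 55, Σh = 3, Σ1 = 6, Σh·P = -68, ΣP = 6.)
Determinant 55·6 − 3² = 321.
m = ((-68)·6 − 3·6)/321 = -142/107; b = (55·6 − 3·(-68))/321 = 178/107.
Residuals: 38/107, -141/107, 108/107, 36/107, -145/107, 104/107; SSR = 618/107.

SSR = 5.776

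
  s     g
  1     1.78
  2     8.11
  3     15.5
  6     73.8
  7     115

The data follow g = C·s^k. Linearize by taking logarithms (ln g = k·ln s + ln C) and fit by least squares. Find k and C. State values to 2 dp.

Taking logs, ln g = k·ln s + ln C, so regress ln g on ln s.
AᵀA = [[8.6844, 5.5294]; [5.5294, 5]], rhs = [21.4022, 14.4568]ᵀ  (here Σln s = 5.5294, Σ(ln s)² = 8.6844, Σln g = 14.4568, Σln s·ln g = 21.4022).
Solving (det = 12.8473): k = 2.10727, ln C = 0.56096, so C = exp(0.56096) = 1.75236.

k = 2.11, C = 1.75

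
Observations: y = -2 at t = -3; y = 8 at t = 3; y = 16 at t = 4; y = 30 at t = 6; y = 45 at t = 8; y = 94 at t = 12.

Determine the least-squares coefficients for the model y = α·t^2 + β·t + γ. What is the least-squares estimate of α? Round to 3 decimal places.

α = 0.497

Entries of XᵀX: Σt^2·t^2 = 26546, Σt^2·t = 2520, Σt^2 = 278, Σt·t = 278, Σt = 30, Σ1 = 6.
And Σt^2·y = 17806, Σt·y = 1762, Σy = 191.
XᵀX·[α, β, γ]ᵀ = Xᵀy becomes [[26546, 2520, 278]; [2520, 278, 30]; [278, 30, 6]]·[α, β, γ]ᵀ = [17806, 1762, 191]ᵀ.
Row-reducing yields α = 351751/708394, β = 1360901/708394, γ = -551759/708394.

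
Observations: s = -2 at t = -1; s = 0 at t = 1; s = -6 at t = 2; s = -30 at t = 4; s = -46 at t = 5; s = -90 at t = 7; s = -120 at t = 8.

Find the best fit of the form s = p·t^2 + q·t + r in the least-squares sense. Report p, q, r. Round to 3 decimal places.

p = -1.914, q = 0.288, r = 0.689

The normal system XᵀX·[p, q, r]ᵀ = Xᵀs is [[7396, 1052, 160]; [1052, 160, 26]; [160, 26, 7]]·[p, q, r]ᵀ = [-13746, -1950, -294]ᵀ.
Row-reducing yields p = -2573/1344, q = 129/448, r = 463/672.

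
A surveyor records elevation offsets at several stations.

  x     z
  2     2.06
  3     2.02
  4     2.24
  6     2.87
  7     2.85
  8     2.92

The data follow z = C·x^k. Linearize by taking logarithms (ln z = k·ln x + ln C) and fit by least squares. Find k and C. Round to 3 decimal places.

Let Y = ln z. Fitting Y = k·ln x + ln C by least squares:
XᵀX = [[14.9303, 8.9952]; [8.9952, 6]], rhs = [8.5467, 5.4055]ᵀ  (here Σln x = 8.9952, Σ(ln x)² = 14.9303, Σln z = 5.4055, Σln x·ln z = 8.5467).
Solving (det = 8.6686): k = 0.30653, ln C = 0.44137, so C = exp(0.44137) = 1.55484.

k = 0.307, C = 1.555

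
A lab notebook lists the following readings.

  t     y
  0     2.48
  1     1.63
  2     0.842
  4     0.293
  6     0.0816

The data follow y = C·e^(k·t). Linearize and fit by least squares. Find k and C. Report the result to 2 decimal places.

With ln yᵢ as the transformed response and tᵢ as the regressor:
Σt = 13.0000, Σ(t)² = 57.0000, Σln y = -2.5086, Σt·ln y = -19.8013.
Equations: 57.0000·k + 13.0000·ln C = -19.8013;  13.0000·k + 5·ln C = -2.5086.
Δ = 57.0000·5 − (13.0000)² = 116.0000; k = (-19.8013·5 − 13.0000·-2.5086)/116.0000 = -0.57236, ln C = (57.0000·-2.5086 − 13.0000·-19.8013)/116.0000 = 0.98641, so C = exp(0.98641) = 2.68159.

k = -0.57, C = 2.68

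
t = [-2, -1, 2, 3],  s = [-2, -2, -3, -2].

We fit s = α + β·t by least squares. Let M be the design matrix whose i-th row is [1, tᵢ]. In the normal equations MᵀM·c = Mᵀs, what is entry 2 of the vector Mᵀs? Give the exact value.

-6

Entry 2 ↔ basis t, so (Mᵀs)_{2} = Σᵢ (t)·sᵢ = (-2)·(-2) + (-1)·(-2) + (2)·(-3) + (3)·(-2) = -6.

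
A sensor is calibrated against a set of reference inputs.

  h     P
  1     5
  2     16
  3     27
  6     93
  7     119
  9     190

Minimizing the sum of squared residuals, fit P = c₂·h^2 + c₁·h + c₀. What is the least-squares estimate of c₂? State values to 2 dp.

The normal system AᵀA·[c₂, c₁, c₀]ᵀ = AᵀP is [[10356, 1324, 180]; [1324, 180, 28]; [180, 28, 6]]·[c₂, c₁, c₀]ᵀ = [24881, 3219, 450]ᵀ.
Inverting the 3×3 Gram matrix, [c₂, c₁, c₀]ᵀ = [745/384, 467/128, -11/48]ᵀ.

c₂ = 1.94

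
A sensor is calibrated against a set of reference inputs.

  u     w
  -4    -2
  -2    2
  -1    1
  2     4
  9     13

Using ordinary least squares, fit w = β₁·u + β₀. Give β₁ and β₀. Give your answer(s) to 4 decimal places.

β₁ = 1.1051, β₀ = 2.7160

Compute the Gram sums: Σu·u = 106, Σu = 4, Σ1 = 5.
Moment sums: Σu·w = 128, Σw = 18.
Eliminating β₀: 5·(row 1) − 4·(row 2) gives 514·β₁ = 5·128 − 4·18 = 568, so β₁ = 284/257.
Then β₀ = (18 − 4·(284/257))/5 = 698/257.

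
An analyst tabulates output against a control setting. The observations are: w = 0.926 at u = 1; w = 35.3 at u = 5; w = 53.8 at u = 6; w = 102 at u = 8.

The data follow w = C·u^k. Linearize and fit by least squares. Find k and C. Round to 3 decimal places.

Let Y = ln w. Fitting Y = k·ln u + ln C by least squares:
AᵀA = [[10.1248, 5.4806]; [5.4806, 4]], rhs = [22.4939, 12.0972]ᵀ  (here Σln u = 5.4806, Σ(ln u)² = 10.1248, Σln w = 12.0972, Σln u·ln w = 22.4939).
Solving (det = 10.4617): k = 2.26300, ln C = -0.07636, so C = exp(-0.07636) = 0.92648.

k = 2.263, C = 0.926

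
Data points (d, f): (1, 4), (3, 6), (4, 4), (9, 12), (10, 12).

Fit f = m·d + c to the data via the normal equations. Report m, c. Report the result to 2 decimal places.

With design matrix X, XᵀX = [[207, 27]; [27, 5]] and Xᵀf = [266, 38]ᵀ.
Δ = 207·5 − 27² = 306.
m = (266·5 − 27·38)/306 = 152/153; c = (207·38 − 27·266)/306 = 38/17.

m = 0.99, c = 2.24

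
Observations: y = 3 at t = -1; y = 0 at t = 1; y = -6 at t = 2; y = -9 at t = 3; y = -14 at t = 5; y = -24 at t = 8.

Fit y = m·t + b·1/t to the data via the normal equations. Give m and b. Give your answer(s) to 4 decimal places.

m = -2.9994, b = 1.3226

Sums needed: Σt·t = 104, Σt·1/t = 6, Σ1/t·1/t = 34801/14400.
Moment sums: Σt·y = -304, Σ1/t·y = -74/5.
So AᵀA·[m, b]ᵀ = Aᵀy: [[104, 6]; [6, 34801/14400]]·[m, b]ᵀ = [-304, -74/5]ᵀ.
det = 104·(34801/14400) − 6² = 387613/1800.
m = ((-304)·(34801/14400) − 6·(-74/5))/(387613/1800) = -1162598/387613; b = (104·(-74/5) − 6·(-304))/(387613/1800) = 512640/387613.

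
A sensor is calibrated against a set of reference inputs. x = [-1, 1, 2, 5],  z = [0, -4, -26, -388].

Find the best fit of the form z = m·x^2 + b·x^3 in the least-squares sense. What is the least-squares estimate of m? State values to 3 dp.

m = -0.926

MᵀM·[m, b]ᵀ = Mᵀz reads: 643·m + 3157·b = -9808;  3157·m + 15691·b = -48712.
(Σx^2·x^2 = 643, Σx^2·x^3 = 3157, Σx^3·x^3 = 15691, Σx^2·z = -9808, Σx^3·z = -48712.)
Eliminating b: 15691·(row 1) − 3157·(row 2) gives 122664·m = 15691·(-9808) − 3157·(-48712) = -113544, so m = -249/269.
Then b = ((-48712) − 3157·(-249/269))/15691 = -785/269.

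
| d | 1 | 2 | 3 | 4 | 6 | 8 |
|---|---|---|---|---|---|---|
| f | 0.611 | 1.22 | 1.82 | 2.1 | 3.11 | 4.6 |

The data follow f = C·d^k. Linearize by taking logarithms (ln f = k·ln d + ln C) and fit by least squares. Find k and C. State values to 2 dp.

k = 0.93, C = 0.62

Let Y = ln f. Fitting Y = k·ln d + ln C by least squares:
XᵀX = [[11.1437, 7.0493]; [7.0493, 6]], rhs = [7.0306, 3.7076]ᵀ  (here Σln d = 7.0493, Σ(ln d)² = 11.1437, Σln f = 3.7076, Σln d·ln f = 7.0306).
Δ = 11.1437·6 − (7.0493)² = 17.1702; k = (7.0306·6 − 7.0493·3.7076)/17.1702 = 0.93461, ln C = (11.1437·3.7076 − 7.0493·7.0306)/17.1702 = -0.48011, so C = exp(-0.48011) = 0.61872.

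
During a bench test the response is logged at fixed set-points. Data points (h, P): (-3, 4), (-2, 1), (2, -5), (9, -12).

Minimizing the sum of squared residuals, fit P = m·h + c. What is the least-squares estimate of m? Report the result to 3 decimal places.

With design matrix X, XᵀX = [[98, 6]; [6, 4]] and XᵀP = [-132, -12]ᵀ.
Δ = 98·4 − 6² = 356.
m = ((-132)·4 − 6·(-12))/356 = -114/89; c = (98·(-12) − 6·(-132))/356 = -96/89.

m = -1.281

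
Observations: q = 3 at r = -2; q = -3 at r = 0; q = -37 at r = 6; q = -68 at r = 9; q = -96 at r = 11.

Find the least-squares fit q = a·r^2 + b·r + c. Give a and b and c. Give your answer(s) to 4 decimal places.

a = -0.5146, b = -2.8537, c = -1.5957

The normal equations are: 22514·a + 2268·b + 242·c = -18444;  2268·a + 242·b + 24·c = -1896;  242·a + 24·b + 5·c = -201.
Row-reducing yields a = -31191/60613, b = -172974/60613, c = -96723/60613.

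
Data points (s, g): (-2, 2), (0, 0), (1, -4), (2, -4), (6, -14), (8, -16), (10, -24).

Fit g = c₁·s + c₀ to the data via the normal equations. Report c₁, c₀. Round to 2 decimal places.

c₁ = -2.12, c₀ = -1.00

Entries of MᵀM: Σs·s = 209, Σs = 25, Σ1 = 7.
Moment sums: Σs·g = -468, Σg = -60.
So MᵀM·[c₁, c₀]ᵀ = Mᵀg: [[209, 25]; [25, 7]]·[c₁, c₀]ᵀ = [-468, -60]ᵀ.
Determinant 209·7 − 25² = 838.
c₁ = ((-468)·7 − 25·(-60))/838 = -888/419; c₀ = (209·(-60) − 25·(-468))/838 = -420/419.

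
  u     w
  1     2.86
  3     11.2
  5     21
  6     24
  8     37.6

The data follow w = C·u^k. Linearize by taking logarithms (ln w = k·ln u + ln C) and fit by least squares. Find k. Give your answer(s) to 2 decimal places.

k = 1.22

Linearized form: ln w = k·ln u + ln C. From the 5 transformed points,
Σln u = 6.5793, Σ(ln u)² = 11.3317, Σln w = 13.3163, Σln u·ln w = 20.7906.
Equations: 11.3317·k + 6.5793·ln C = 20.7906;  6.5793·k + 5·ln C = 13.3163.
Δ = 11.3317·5 − (6.5793)² = 13.3720; k = (20.7906·5 − 6.5793·13.3163)/13.3720 = 1.22206, ln C = (11.3317·13.3163 − 6.5793·20.7906)/13.3720 = 1.05521.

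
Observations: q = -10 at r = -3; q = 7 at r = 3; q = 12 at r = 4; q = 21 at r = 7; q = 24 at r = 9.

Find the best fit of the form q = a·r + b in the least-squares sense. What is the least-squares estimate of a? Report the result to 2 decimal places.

a = 2.93

The normal system AᵀA·[a, b]ᵀ = Aᵀq is [[164, 20]; [20, 5]]·[a, b]ᵀ = [462, 54]ᵀ.
det = 164·5 − 20² = 420.
a = (462·5 − 20·54)/420 = 41/14; b = (164·54 − 20·462)/420 = -32/35.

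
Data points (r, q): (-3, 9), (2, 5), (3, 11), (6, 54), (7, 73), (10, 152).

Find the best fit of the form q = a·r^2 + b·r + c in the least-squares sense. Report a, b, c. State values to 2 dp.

a = 1.50, b = 0.44, c = -3.03

The normal equations are: 13875·a + 1567·b + 207·c = 20921;  1567·a + 207·b + 25·c = 2371;  207·a + 25·b + 6·c = 304.
(Σr^2·r^2 = 13875, Σr^2·r = 1567, Σr^2 = 207, Σr·r = 207, Σr = 25, Σ1 = 6, Σr^2·q = 20921, Σr·q = 2371, Σq = 304.)
Inverting the 3×3 Gram matrix, [a, b, c]ᵀ = [221143/147081, 21495/49027, -40547/13371]ᵀ.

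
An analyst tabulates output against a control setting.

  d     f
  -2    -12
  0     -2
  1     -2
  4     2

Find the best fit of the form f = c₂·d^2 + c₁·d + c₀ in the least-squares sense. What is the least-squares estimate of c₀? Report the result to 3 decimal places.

c₀ = -3.440

Normal-equation sums: Σd^2·d^2 = 273, Σd^2·d = 57, Σd^2 = 21, Σd·d = 21, Σd = 3, Σ1 = 4.
And Σd^2·f = -18, Σd·f = 30, Σf = -14.
Inverting the 3×3 Gram matrix, [c₂, c₁, c₀]ᵀ = [-7/15, 239/75, -86/25]ᵀ.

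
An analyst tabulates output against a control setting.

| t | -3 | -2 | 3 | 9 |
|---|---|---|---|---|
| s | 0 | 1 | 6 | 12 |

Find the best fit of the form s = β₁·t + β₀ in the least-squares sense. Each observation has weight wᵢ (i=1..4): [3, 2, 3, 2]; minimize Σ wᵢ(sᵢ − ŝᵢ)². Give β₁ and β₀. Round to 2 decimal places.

From the data, Σwᵢ·t·t = 224, Σwᵢ·t = 14, Σwᵢ·1 = 10.
Right-hand side: Σwᵢ·t·s = 266, Σwᵢ·s = 44.
XᵀWX·[β₁, β₀]ᵀ = XᵀWs becomes [[224, 14]; [14, 10]]·[β₁, β₀]ᵀ = [266, 44]ᵀ.
Determinant 224·10 − 14² = 2044.
β₁ = (266·10 − 14·44)/2044 = 1; β₀ = (224·44 − 14·266)/2044 = 3.

β₁ = 1.00, β₀ = 3.00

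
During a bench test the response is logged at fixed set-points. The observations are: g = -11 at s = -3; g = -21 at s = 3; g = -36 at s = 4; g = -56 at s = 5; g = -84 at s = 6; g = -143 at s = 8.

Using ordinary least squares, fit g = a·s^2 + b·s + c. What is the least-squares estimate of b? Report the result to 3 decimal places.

The normal equations are: 6435·a + 917·b + 159·c = -14440;  917·a + 159·b + 23·c = -2102;  159·a + 23·b + 6·c = -351.
(Σs^2·s^2 = 6435, Σs^2·s = 917, Σs^2 = 159, Σs·s = 159, Σs = 23, Σ1 = 6, Σs^2·g = -14440, Σs·g = -2102, Σg = -351.)
Row-reducing yields a = -19703/9420, b = -25119/15700, c = 72083/23550.

b = -1.600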